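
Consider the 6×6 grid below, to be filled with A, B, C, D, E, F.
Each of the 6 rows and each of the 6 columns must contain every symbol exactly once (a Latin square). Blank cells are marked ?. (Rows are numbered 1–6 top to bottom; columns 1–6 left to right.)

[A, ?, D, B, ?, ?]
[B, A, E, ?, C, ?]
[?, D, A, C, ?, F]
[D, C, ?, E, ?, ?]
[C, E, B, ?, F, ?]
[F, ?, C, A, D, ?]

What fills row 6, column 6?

Row 1, column 2: row 1 has {A, B, D} and column 2 has {A, C, D, E}, leaving only F.
Row 1, column 5: row 1 has {A, B, D, F} and column 5 has {C, D, F}, leaving only E.
Row 1, column 6: row 1 has {A, B, D, E, F} and column 6 has {F}, leaving only C.
Row 2, column 6: row 2 has {A, B, C, E} and column 6 has {C, F}, leaving only D.
Row 2, column 4: row 2 has {A, B, C, D, E} and column 4 has {A, B, C, E}, leaving only F.
Row 3, column 1: row 3 has {A, C, D, F} and column 1 has {A, B, C, D, F}, leaving only E.
Row 3, column 5: row 3 has {A, C, D, E, F} and column 5 has {C, D, E, F}, leaving only B.
Row 4, column 3: row 4 has {C, D, E} and column 3 has {A, B, C, D, E}, leaving only F.
Row 4, column 5: row 4 has {C, D, E, F} and column 5 has {B, C, D, E, F}, leaving only A.
Row 4, column 6: row 4 has {A, C, D, E, F} and column 6 has {C, D, F}, leaving only B.
Row 6 already has {A, C, D, F} and column 6 already has {B, C, D, F}, so row 6, column 6 must be E.

E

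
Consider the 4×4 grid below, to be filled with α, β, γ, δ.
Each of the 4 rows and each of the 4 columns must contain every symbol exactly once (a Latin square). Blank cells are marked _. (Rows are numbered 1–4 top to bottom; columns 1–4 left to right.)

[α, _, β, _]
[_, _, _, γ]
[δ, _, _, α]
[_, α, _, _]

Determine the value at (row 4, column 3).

Row 1, column 4: row 1 has {α, β} and column 4 has {α, γ}, leaving only δ.
Row 1, column 2: row 1 has {α, β, δ} and column 2 has {α}, leaving only γ.
Row 2, column 1: row 2 has {γ} and column 1 has {α, δ}, leaving only β.
Row 2, column 2: row 2 has {β, γ} and column 2 has {α, γ}, leaving only δ.
Row 2, column 3: row 2 has {β, γ, δ} and column 3 has {β}, leaving only α.
Row 3, column 2: row 3 has {α, δ} and column 2 has {α, γ, δ}, leaving only β.
Row 3, column 3: row 3 has {α, β, δ} and column 3 has {α, β}, leaving only γ.
Row 4 already has {α} and column 3 already has {α, β, γ}, so row 4, column 3 must be δ.

δ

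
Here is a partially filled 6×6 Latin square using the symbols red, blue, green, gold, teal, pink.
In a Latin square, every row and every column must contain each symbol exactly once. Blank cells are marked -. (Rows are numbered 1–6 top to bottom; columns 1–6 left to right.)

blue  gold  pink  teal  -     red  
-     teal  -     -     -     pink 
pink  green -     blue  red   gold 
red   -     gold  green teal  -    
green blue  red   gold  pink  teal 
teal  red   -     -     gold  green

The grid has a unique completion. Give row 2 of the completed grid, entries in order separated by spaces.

gold teal green red blue pink

Row 2, column 1: row 2 has {teal, pink} and column 1 has {red, blue, green, teal, pink}, leaving only gold.
Row 2, column 4: row 2 has {gold, teal, pink} and column 4 has {blue, green, gold, teal}, leaving only red.
Row 1, column 5: row 1 has {red, blue, gold, teal, pink} and column 5 has {red, gold, teal, pink}, leaving only green.
Row 2, column 5: row 2 has {red, gold, teal, pink} and column 5 has {red, green, gold, teal, pink}, leaving only blue.
Row 2, column 3: row 2 has {red, blue, gold, teal, pink} and column 3 has {red, gold, pink}, leaving only green.
So row 2 reads: gold teal green red blue pink.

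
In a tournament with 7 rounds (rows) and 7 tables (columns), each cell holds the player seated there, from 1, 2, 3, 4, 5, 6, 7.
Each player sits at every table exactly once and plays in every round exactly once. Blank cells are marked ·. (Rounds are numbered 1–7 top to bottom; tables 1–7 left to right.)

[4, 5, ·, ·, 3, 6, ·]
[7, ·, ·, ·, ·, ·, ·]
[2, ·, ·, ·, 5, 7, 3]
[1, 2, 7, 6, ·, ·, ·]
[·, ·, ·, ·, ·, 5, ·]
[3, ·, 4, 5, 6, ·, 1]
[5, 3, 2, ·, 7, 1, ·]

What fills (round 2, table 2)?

6

Round 1, table 3: round 1 has {3, 4, 5, 6} and table 3 has {2, 4, 7}, leaving only 1.
Round 3, table 3: round 3 has {2, 3, 5, 7} and table 3 has {1, 2, 4, 7}, leaving only 6.
Round 4, table 5: round 4 has {1, 2, 6, 7} and table 5 has {3, 5, 6, 7}, leaving only 4.
Round 4, table 6: round 4 has {1, 2, 4, 6, 7} and table 6 has {1, 5, 6, 7}, leaving only 3.
Round 4, table 7: round 4 has {1, 2, 3, 4, 6, 7} and table 7 has {1, 3}, leaving only 5.
Round 5, table 1: round 5 has {5} and table 1 has {1, 2, 3, 4, 5, 7}, leaving only 6.
Round 5, table 3: round 5 has {5, 6} and table 3 has {1, 2, 4, 6, 7}, leaving only 3.
Round 2, table 3: round 2 has {7} and table 3 has {1, 2, 3, 4, 6, 7}, leaving only 5.
Round 6, table 2: round 6 has {1, 3, 4, 5, 6} and table 2 has {2, 3, 5}, leaving only 7.
Round 6, table 6: round 6 has {1, 3, 4, 5, 6, 7} and table 6 has {1, 3, 5, 6, 7}, leaving only 2.
Round 2, table 6: round 2 has {5, 7} and table 6 has {1, 2, 3, 5, 6, 7}, leaving only 4.
Round 7, table 4: round 7 has {1, 2, 3, 5, 7} and table 4 has {5, 6}, leaving only 4.
Round 3, table 4: round 3 has {2, 3, 5, 6, 7} and table 4 has {4, 5, 6}, leaving only 1.
Round 3, table 2: round 3 has {1, 2, 3, 5, 6, 7} and table 2 has {2, 3, 5, 7}, leaving only 4.
Round 5, table 2: round 5 has {3, 5, 6} and table 2 has {2, 3, 4, 5, 7}, leaving only 1.
Round 2 already has {4, 5, 7} and table 2 already has {1, 2, 3, 4, 5, 7}, so round 2, table 2 must be 6.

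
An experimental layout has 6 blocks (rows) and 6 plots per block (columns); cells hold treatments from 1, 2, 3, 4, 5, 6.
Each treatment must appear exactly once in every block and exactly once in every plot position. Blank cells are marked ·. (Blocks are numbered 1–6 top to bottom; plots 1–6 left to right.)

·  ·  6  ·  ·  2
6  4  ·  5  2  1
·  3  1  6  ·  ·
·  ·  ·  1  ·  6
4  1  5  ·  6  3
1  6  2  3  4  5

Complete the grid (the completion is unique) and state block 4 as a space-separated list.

5 2 4 1 3 6

Block 1, plot 2: block 1 has {2, 6} and plot 2 has {1, 3, 4, 6}, leaving only 5.
Block 4, plot 2: block 4 has {1, 6} and plot 2 has {1, 3, 4, 5, 6}, leaving only 2.
Block 1, plot 1: block 1 has {2, 5, 6} and plot 1 has {1, 4, 6}, leaving only 3.
Block 4, plot 1: block 4 has {1, 2, 6} and plot 1 has {1, 3, 4, 6}, leaving only 5.
Block 4, plot 5: block 4 has {1, 2, 5, 6} and plot 5 has {2, 4, 6}, leaving only 3.
Block 4, plot 3: block 4 has {1, 2, 3, 5, 6} and plot 3 has {1, 2, 5, 6}, leaving only 4.
So block 4 reads: 5 2 4 1 3 6.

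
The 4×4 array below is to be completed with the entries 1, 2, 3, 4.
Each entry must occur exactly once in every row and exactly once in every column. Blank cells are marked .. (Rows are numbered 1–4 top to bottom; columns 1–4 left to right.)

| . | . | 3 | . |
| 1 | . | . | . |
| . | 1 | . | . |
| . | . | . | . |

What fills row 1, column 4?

1

Row 1, column 4 is narrowed to {1, 2, 4}.
If it were 2, then row 1, column 2 would be left with no valid symbol.
If it were 4, then row 1, column 2 would be left with no valid symbol.
So row 1, column 4 must be 1.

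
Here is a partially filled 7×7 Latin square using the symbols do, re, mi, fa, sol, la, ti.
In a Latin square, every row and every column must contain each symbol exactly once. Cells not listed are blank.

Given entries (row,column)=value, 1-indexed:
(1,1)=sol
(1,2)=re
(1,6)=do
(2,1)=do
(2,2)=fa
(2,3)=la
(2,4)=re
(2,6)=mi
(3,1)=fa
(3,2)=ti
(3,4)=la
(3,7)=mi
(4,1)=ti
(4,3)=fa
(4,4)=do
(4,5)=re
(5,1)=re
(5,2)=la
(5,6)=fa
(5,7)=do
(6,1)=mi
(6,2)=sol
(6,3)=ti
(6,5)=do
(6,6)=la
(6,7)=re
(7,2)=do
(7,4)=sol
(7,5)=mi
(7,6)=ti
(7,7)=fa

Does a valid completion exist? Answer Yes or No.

Row 1, column 3: row 1 has {do, re, sol} and column 3 has {fa, la, ti}, so it must be mi.
Row 3, column 5: row 3 has {mi, fa, la, ti} and column 5 has {do, re, mi}, so it must be sol.
Row 2, column 5: row 2 has {do, re, mi, fa, la} and column 5 has {do, re, mi, sol}, so it must be ti.
Now row 5, column 5: row 5 together with column 5 already contain {do, re, mi, fa, sol, la, ti} — every symbol — so nothing can go there. The grid has no valid completion.

No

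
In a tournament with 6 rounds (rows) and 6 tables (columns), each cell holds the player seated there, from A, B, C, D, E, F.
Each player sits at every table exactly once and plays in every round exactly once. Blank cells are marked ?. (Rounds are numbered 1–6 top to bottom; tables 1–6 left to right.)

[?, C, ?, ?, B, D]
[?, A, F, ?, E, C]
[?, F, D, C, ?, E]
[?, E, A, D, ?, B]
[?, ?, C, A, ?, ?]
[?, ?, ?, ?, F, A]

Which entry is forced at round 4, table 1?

F

Round 1, table 3: round 1 has {B, C, D} and table 3 has {A, C, D, F}, leaving only E.
Round 1, table 4: round 1 has {B, C, D, E} and table 4 has {A, C, D}, leaving only F.
Round 1, table 1: round 1 has {B, C, D, E, F} and table 1 has {}, leaving only A.
Round 2, table 4: round 2 has {A, C, E, F} and table 4 has {A, C, D, F}, leaving only B.
Round 2, table 1: round 2 has {A, B, C, E, F} and table 1 has {A}, leaving only D.
Round 3, table 1: round 3 has {C, D, E, F} and table 1 has {A, D}, leaving only B.
Round 3, table 5: round 3 has {B, C, D, E, F} and table 5 has {B, E, F}, leaving only A.
Round 4, table 5: round 4 has {A, B, D, E} and table 5 has {A, B, E, F}, leaving only C.
Round 4 already has {A, B, C, D, E} and table 1 already has {A, B, D}, so round 4, table 1 must be F.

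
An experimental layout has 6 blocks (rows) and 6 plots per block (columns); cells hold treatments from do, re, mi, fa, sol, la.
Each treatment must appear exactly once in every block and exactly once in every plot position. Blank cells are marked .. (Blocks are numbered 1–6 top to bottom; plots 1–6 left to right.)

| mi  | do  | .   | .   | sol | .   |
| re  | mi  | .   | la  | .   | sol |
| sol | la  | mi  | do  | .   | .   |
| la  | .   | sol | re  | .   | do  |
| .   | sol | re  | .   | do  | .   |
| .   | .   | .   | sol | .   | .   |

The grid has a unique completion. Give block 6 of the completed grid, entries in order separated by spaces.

do re fa sol la mi

Block 1, plot 4: block 1 has {do, mi, sol} and plot 4 has {do, re, sol, la}, leaving only fa.
Block 1, plot 3: block 1 has {do, mi, fa, sol} and plot 3 has {re, mi, sol}, leaving only la.
Block 1, plot 6: block 1 has {do, mi, fa, sol, la} and plot 6 has {do, sol}, leaving only re.
Block 2, plot 5: block 2 has {re, mi, sol, la} and plot 5 has {do, sol}, leaving only fa.
Block 2, plot 3: block 2 has {re, mi, fa, sol, la} and plot 3 has {re, mi, sol, la}, leaving only do.
Block 6, plot 3: block 6 has {sol} and plot 3 has {do, re, mi, sol, la}, leaving only fa.
Block 6, plot 1: block 6 has {fa, sol} and plot 1 has {re, mi, sol, la}, leaving only do.
Block 6, plot 2: block 6 has {do, fa, sol} and plot 2 has {do, mi, sol, la}, leaving only re.
Block 3, plot 5: block 3 has {do, mi, sol, la} and plot 5 has {do, fa, sol}, leaving only re.
Block 3, plot 6: block 3 has {do, re, mi, sol, la} and plot 6 has {do, re, sol}, leaving only fa.
Block 4, plot 2: block 4 has {do, re, sol, la} and plot 2 has {do, re, mi, sol, la}, leaving only fa.
Block 4, plot 5: block 4 has {do, re, fa, sol, la} and plot 5 has {do, re, fa, sol}, leaving only mi.
Block 6, plot 5: block 6 has {do, re, fa, sol} and plot 5 has {do, re, mi, fa, sol}, leaving only la.
Block 6, plot 6: block 6 has {do, re, fa, sol, la} and plot 6 has {do, re, fa, sol}, leaving only mi.
So block 6 reads: do re fa sol la mi.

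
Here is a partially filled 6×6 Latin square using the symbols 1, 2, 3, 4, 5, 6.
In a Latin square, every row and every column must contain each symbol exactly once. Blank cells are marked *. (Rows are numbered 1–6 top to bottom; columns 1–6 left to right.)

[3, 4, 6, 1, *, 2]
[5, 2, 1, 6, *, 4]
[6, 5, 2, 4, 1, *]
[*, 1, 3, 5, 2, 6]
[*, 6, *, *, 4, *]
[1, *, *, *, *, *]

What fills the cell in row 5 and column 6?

1

Row 1, column 5: row 1 has {1, 2, 3, 4, 6} and column 5 has {1, 2, 4}, leaving only 5.
Row 2, column 5: row 2 has {1, 2, 4, 5, 6} and column 5 has {1, 2, 4, 5}, leaving only 3.
Row 3, column 6: row 3 has {1, 2, 4, 5, 6} and column 6 has {2, 4, 6}, leaving only 3.
Row 4, column 1: row 4 has {1, 2, 3, 5, 6} and column 1 has {1, 3, 5, 6}, leaving only 4.
Row 5, column 1: row 5 has {4, 6} and column 1 has {1, 3, 4, 5, 6}, leaving only 2.
Row 5, column 3: row 5 has {2, 4, 6} and column 3 has {1, 2, 3, 6}, leaving only 5.
Row 5 already has {2, 4, 5, 6} and column 6 already has {2, 3, 4, 6}, so row 5, column 6 must be 1.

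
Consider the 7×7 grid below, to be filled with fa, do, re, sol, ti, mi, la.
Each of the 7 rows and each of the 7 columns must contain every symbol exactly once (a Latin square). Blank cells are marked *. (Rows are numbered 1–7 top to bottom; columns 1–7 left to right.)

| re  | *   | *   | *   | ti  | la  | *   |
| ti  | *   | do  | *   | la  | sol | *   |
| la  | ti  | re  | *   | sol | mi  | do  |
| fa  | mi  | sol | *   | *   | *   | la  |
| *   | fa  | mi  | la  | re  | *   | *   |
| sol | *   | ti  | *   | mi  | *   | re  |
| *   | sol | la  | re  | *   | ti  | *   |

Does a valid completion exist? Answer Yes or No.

Row 1, column 2: row 1 has {re, ti, la} and column 2 has {fa, sol, ti, mi}, so it must be do.
Row 1, column 3: row 1 has {do, re, ti, la} and column 3 has {do, re, sol, ti, mi, la}, so it must be fa.
Row 2, column 2: row 2 has {do, sol, ti, la} and column 2 has {fa, do, sol, ti, mi}, so it must be re.
Row 3, column 4: row 3 has {do, re, sol, ti, mi, la} and column 4 has {re, la}, so it must be fa.
Row 2, column 4: row 2 has {do, re, sol, ti, la} and column 4 has {fa, re, la}, so it must be mi.
Row 1, column 4: row 1 has {fa, do, re, ti, la} and column 4 has {fa, re, mi, la}, so it must be sol.
Row 1, column 7: row 1 has {fa, do, re, sol, ti, la} and column 7 has {do, re, la}, so it must be mi.
Row 2, column 7: row 2 has {do, re, sol, ti, mi, la} and column 7 has {do, re, mi, la}, so it must be fa.
Now row 7, column 7: row 7 together with column 7 already contain {fa, do, re, sol, ti, mi, la} — every symbol — so nothing can go there. The grid has no valid completion.

No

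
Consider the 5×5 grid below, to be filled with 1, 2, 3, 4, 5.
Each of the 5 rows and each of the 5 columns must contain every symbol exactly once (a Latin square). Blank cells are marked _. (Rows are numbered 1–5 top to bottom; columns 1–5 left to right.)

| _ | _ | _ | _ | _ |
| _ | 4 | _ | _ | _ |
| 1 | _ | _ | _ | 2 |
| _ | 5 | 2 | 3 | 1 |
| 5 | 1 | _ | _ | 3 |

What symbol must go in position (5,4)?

Row 2, column 5: row 2 has {4} and column 5 has {1, 2, 3}, leaving only 5.
Row 1, column 5: row 1 has {} and column 5 has {1, 2, 3, 5}, leaving only 4.
Row 3, column 2: row 3 has {1, 2} and column 2 has {1, 4, 5}, leaving only 3.
Row 1, column 2: row 1 has {4} and column 2 has {1, 3, 4, 5}, leaving only 2.
Row 1, column 1: row 1 has {2, 4} and column 1 has {1, 5}, leaving only 3.
Row 2, column 1: row 2 has {4, 5} and column 1 has {1, 3, 5}, leaving only 2.
Row 2, column 4: row 2 has {2, 4, 5} and column 4 has {3}, leaving only 1.
Row 1, column 4: row 1 has {2, 3, 4} and column 4 has {1, 3}, leaving only 5.
Row 1, column 3: row 1 has {2, 3, 4, 5} and column 3 has {2}, leaving only 1.
Row 2, column 3: row 2 has {1, 2, 4, 5} and column 3 has {1, 2}, leaving only 3.
Row 3, column 4: row 3 has {1, 2, 3} and column 4 has {1, 3, 5}, leaving only 4.
Row 5 already has {1, 3, 5} and column 4 already has {1, 3, 4, 5}, so row 5, column 4 must be 2.

2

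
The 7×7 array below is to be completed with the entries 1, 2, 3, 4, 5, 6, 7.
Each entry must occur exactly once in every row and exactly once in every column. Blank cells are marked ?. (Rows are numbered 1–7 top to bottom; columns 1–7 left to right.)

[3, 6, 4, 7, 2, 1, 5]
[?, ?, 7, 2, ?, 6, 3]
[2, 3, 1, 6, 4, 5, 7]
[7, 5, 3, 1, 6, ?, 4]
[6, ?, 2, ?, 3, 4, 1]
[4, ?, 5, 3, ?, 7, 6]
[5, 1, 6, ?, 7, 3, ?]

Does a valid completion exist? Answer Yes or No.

Yes

No row or column among the givens repeats a symbol, and propagating forced cells runs into no contradiction.
One valid completion exists (for instance, 3 6 4 7 2 1 5 / 1 4 7 2 5 6 3 / 2 3 1 6 4 5 7 / 7 5 3 1 6 2 4 / 6 7 2 5 3 4 1 / 4 2 5 3 1 7 6 / 5 1 6 4 7 3 2).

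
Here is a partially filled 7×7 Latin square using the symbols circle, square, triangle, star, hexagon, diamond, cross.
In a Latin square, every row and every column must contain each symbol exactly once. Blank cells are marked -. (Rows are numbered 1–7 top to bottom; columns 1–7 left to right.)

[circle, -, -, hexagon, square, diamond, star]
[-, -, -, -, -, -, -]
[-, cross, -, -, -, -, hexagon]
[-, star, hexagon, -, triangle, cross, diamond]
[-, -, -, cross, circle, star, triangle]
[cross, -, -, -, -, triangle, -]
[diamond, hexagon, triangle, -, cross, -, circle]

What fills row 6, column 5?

Row 1, column 2: row 1 has {circle, square, star, hexagon, diamond} and column 2 has {star, hexagon, cross}, leaving only triangle.
Row 1, column 3: row 1 has {circle, square, triangle, star, hexagon, diamond} and column 3 has {triangle, hexagon}, leaving only cross.
Row 4, column 1: row 4 has {triangle, star, hexagon, diamond, cross} and column 1 has {circle, diamond, cross}, leaving only square.
Row 4, column 4: row 4 has {square, triangle, star, hexagon, diamond, cross} and column 4 has {hexagon, cross}, leaving only circle.
Row 5, column 1: row 5 has {circle, triangle, star, cross} and column 1 has {circle, square, diamond, cross}, leaving only hexagon.
Row 6, column 7: row 6 has {triangle, cross} and column 7 has {circle, triangle, star, hexagon, diamond}, leaving only square.
Row 2, column 7: row 2 has {} and column 7 has {circle, square, triangle, star, hexagon, diamond}, leaving only cross.
Row 7, column 6: row 7 has {circle, triangle, hexagon, diamond, cross} and column 6 has {triangle, star, diamond, cross}, leaving only square.
Row 3, column 6: row 3 has {hexagon, cross} and column 6 has {square, triangle, star, diamond, cross}, leaving only circle.
Row 2, column 6: row 2 has {cross} and column 6 has {circle, square, triangle, star, diamond, cross}, leaving only hexagon.
Row 7, column 4: row 7 has {circle, square, triangle, hexagon, diamond, cross} and column 4 has {circle, hexagon, cross}, leaving only star.
Row 6, column 4: row 6 has {square, triangle, cross} and column 4 has {circle, star, hexagon, cross}, leaving only diamond.
Row 6, column 2: row 6 has {square, triangle, diamond, cross} and column 2 has {triangle, star, hexagon, cross}, leaving only circle.
Row 6, column 3: row 6 has {circle, square, triangle, diamond, cross} and column 3 has {triangle, hexagon, cross}, leaving only star.
Row 6 already has {circle, square, triangle, star, diamond, cross} and column 5 already has {circle, square, triangle, cross}, so row 6, column 5 must be hexagon.

hexagon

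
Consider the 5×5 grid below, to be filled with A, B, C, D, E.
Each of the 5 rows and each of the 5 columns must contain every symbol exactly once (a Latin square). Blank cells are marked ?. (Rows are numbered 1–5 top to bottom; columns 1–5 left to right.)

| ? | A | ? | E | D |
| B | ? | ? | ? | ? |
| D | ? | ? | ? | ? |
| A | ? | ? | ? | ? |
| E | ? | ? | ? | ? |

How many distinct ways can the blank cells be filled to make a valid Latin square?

Row 1, column 1: eliminating its row and column leaves {C}.
Row 1, column 3: eliminating its row and column leaves {B, C}.
Row 2, column 2: eliminating its row and column leaves {C, D, E}.
Row 2, column 3: eliminating its row and column leaves {A, C, D, E}.
Row 2, column 4: eliminating its row and column leaves {A, C, D}.
Row 2, column 5: eliminating its row and column leaves {A, C, E}.
Row 3, column 2: eliminating its row and column leaves {B, C, E}.
Row 3, column 3: eliminating its row and column leaves {A, B, C, E}.
Row 3, column 4: eliminating its row and column leaves {A, B, C}.
Row 3, column 5: eliminating its row and column leaves {A, B, C, E}.
Row 4, column 2: eliminating its row and column leaves {B, C, D, E}.
Row 4, column 3: eliminating its row and column leaves {B, C, D, E}.
Row 4, column 4: eliminating its row and column leaves {B, C, D}.
Row 4, column 5: eliminating its row and column leaves {B, C, E}.
Row 5, column 2: eliminating its row and column leaves {B, C, D}.
Row 5, column 3: eliminating its row and column leaves {A, B, C, D}.
Row 5, column 4: eliminating its row and column leaves {A, B, C, D}.
Row 5, column 5: eliminating its row and column leaves {A, B, C}.
Enumerating the assignments across these blanks that avoid any row or column repeat gives 56 completions.

56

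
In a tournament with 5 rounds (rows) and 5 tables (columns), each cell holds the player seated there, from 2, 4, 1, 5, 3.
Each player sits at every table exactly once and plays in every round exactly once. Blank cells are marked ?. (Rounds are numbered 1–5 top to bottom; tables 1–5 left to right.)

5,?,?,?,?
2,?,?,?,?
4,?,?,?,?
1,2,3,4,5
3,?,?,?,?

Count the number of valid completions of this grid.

56

Round 1, table 2: eliminating its round and table leaves {4, 1, 3}.
Round 1, table 3: eliminating its round and table leaves {2, 4, 1}.
Round 1, table 4: eliminating its round and table leaves {2, 1, 3}.
Round 1, table 5: eliminating its round and table leaves {2, 4, 1, 3}.
Round 2, table 2: eliminating its round and table leaves {4, 1, 5, 3}.
Round 2, table 3: eliminating its round and table leaves {4, 1, 5}.
Round 2, table 4: eliminating its round and table leaves {1, 5, 3}.
Round 2, table 5: eliminating its round and table leaves {4, 1, 3}.
Round 3, table 2: eliminating its round and table leaves {1, 5, 3}.
Round 3, table 3: eliminating its round and table leaves {2, 1, 5}.
Round 3, table 4: eliminating its round and table leaves {2, 1, 5, 3}.
Round 3, table 5: eliminating its round and table leaves {2, 1, 3}.
Round 5, table 2: eliminating its round and table leaves {4, 1, 5}.
Round 5, table 3: eliminating its round and table leaves {2, 4, 1, 5}.
Round 5, table 4: eliminating its round and table leaves {2, 1, 5}.
Round 5, table 5: eliminating its round and table leaves {2, 4, 1}.
Enumerating the assignments across these blanks that avoid any round or table repeat gives 56 completions.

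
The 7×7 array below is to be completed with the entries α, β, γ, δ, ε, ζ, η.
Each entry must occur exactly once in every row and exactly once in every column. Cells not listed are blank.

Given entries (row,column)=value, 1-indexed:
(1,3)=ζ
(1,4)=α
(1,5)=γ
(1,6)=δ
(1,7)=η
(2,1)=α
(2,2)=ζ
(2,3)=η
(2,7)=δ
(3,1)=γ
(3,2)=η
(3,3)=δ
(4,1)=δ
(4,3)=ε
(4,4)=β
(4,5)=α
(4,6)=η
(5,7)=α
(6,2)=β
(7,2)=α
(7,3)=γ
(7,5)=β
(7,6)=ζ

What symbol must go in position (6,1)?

ζ

Row 1, column 2: row 1 has {α, γ, δ, ζ, η} and column 2 has {α, β, ζ, η}, leaving only ε.
Row 1, column 1: row 1 has {α, γ, δ, ε, ζ, η} and column 1 has {α, γ, δ}, leaving only β.
Row 2, column 5: row 2 has {α, δ, ζ, η} and column 5 has {α, β, γ}, leaving only ε.
Row 2, column 4: row 2 has {α, δ, ε, ζ, η} and column 4 has {α, β}, leaving only γ.
Row 2, column 6: row 2 has {α, γ, δ, ε, ζ, η} and column 6 has {δ, ζ, η}, leaving only β.
Row 3, column 5: row 3 has {γ, δ, η} and column 5 has {α, β, γ, ε}, leaving only ζ.
Row 3, column 4: row 3 has {γ, δ, ζ, η} and column 4 has {α, β, γ}, leaving only ε.
Row 3, column 6: row 3 has {γ, δ, ε, ζ, η} and column 6 has {β, δ, ζ, η}, leaving only α.
Row 3, column 7: row 3 has {α, γ, δ, ε, ζ, η} and column 7 has {α, δ, η}, leaving only β.
Row 4, column 2: row 4 has {α, β, δ, ε, η} and column 2 has {α, β, ε, ζ, η}, leaving only γ.
Row 4, column 7: row 4 has {α, β, γ, δ, ε, η} and column 7 has {α, β, δ, η}, leaving only ζ.
Row 5, column 2: row 5 has {α} and column 2 has {α, β, γ, ε, ζ, η}, leaving only δ.
Row 5, column 3: row 5 has {α, δ} and column 3 has {γ, δ, ε, ζ, η}, leaving only β.
Row 5, column 5: row 5 has {α, β, δ} and column 5 has {α, β, γ, ε, ζ}, leaving only η.
Row 5, column 4: row 5 has {α, β, δ, η} and column 4 has {α, β, γ, ε}, leaving only ζ.
Row 5, column 1: row 5 has {α, β, δ, ζ, η} and column 1 has {α, β, γ, δ}, leaving only ε.
Row 5, column 6: row 5 has {α, β, δ, ε, ζ, η} and column 6 has {α, β, δ, ζ, η}, leaving only γ.
Row 6, column 3: row 6 has {β} and column 3 has {β, γ, δ, ε, ζ, η}, leaving only α.
Row 6, column 5: row 6 has {α, β} and column 5 has {α, β, γ, ε, ζ, η}, leaving only δ.
Row 6, column 4: row 6 has {α, β, δ} and column 4 has {α, β, γ, ε, ζ}, leaving only η.
Row 6 already has {α, β, δ, η} and column 1 already has {α, β, γ, δ, ε}, so row 6, column 1 must be ζ.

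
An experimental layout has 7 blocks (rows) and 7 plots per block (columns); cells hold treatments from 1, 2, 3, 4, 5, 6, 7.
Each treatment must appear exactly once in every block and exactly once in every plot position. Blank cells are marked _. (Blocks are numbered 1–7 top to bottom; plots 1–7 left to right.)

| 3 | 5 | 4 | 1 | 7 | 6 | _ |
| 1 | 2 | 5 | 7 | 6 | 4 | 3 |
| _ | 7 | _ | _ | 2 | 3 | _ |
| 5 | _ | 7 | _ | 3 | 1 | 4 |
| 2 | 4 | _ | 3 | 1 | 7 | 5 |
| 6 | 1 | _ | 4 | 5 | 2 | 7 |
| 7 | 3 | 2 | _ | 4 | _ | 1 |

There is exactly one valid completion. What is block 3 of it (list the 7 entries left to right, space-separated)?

4 7 1 5 2 3 6

Block 3, plot 1: block 3 has {2, 3, 7} and plot 1 has {1, 2, 3, 5, 6, 7}, leaving only 4.
Block 3, plot 7: block 3 has {2, 3, 4, 7} and plot 7 has {1, 3, 4, 5, 7}, leaving only 6.
Block 3, plot 3: block 3 has {2, 3, 4, 6, 7} and plot 3 has {2, 4, 5, 7}, leaving only 1.
Block 3, plot 4: block 3 has {1, 2, 3, 4, 6, 7} and plot 4 has {1, 3, 4, 7}, leaving only 5.
So block 3 reads: 4 7 1 5 2 3 6.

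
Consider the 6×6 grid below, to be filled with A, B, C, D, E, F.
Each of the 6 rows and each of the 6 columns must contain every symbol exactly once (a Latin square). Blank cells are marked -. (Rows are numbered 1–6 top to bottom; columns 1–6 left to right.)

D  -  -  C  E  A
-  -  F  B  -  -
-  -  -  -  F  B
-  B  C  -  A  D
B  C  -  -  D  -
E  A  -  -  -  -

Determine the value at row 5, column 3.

E

Row 1, column 2: row 1 has {A, C, D, E} and column 2 has {A, B, C}, leaving only F.
Row 1, column 3: row 1 has {A, C, D, E, F} and column 3 has {C, F}, leaving only B.
Row 2, column 5: row 2 has {B, F} and column 5 has {A, D, E, F}, leaving only C.
Row 2, column 1: row 2 has {B, C, F} and column 1 has {B, D, E}, leaving only A.
Row 2, column 6: row 2 has {A, B, C, F} and column 6 has {A, B, D}, leaving only E.
Row 2, column 2: row 2 has {A, B, C, E, F} and column 2 has {A, B, C, F}, leaving only D.
Row 3, column 1: row 3 has {B, F} and column 1 has {A, B, D, E}, leaving only C.
Row 3, column 2: row 3 has {B, C, F} and column 2 has {A, B, C, D, F}, leaving only E.
Row 4, column 1: row 4 has {A, B, C, D} and column 1 has {A, B, C, D, E}, leaving only F.
Row 4, column 4: row 4 has {A, B, C, D, F} and column 4 has {B, C}, leaving only E.
Row 5, column 6: row 5 has {B, C, D} and column 6 has {A, B, D, E}, leaving only F.
Row 5, column 4: row 5 has {B, C, D, F} and column 4 has {B, C, E}, leaving only A.
Row 5 already has {A, B, C, D, F} and column 3 already has {B, C, F}, so row 5, column 3 must be E.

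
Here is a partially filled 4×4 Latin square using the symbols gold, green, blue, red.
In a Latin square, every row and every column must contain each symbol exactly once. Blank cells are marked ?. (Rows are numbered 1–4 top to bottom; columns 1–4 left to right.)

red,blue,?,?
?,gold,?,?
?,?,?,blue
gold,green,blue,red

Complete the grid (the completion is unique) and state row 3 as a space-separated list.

green red gold blue

Row 3, column 1: row 3 has {blue} and column 1 has {gold, red}, leaving only green.
Row 3, column 2: row 3 has {green, blue} and column 2 has {gold, green, blue}, leaving only red.
Row 3, column 3: row 3 has {green, blue, red} and column 3 has {blue}, leaving only gold.
So row 3 reads: green red gold blue.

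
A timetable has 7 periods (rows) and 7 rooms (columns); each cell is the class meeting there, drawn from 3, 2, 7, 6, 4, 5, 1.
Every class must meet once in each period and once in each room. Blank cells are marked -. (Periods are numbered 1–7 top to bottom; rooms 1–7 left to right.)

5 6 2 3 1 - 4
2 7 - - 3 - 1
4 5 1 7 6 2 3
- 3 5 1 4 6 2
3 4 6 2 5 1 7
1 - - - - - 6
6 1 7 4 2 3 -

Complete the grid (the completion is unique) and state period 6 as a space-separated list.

Period 6, room 2: period 6 has {6, 1} and room 2 has {3, 7, 6, 4, 5, 1}, leaving only 2.
Period 6, room 4: period 6 has {2, 6, 1} and room 4 has {3, 2, 7, 4, 1}, leaving only 5.
Period 6, room 5: period 6 has {2, 6, 5, 1} and room 5 has {3, 2, 6, 4, 5, 1}, leaving only 7.
Period 6, room 6: period 6 has {2, 7, 6, 5, 1} and room 6 has {3, 2, 6, 1}, leaving only 4.
Period 6, room 3: period 6 has {2, 7, 6, 4, 5, 1} and room 3 has {2, 7, 6, 5, 1}, leaving only 3.
So period 6 reads: 1 2 3 5 7 4 6.

1 2 3 5 7 4 6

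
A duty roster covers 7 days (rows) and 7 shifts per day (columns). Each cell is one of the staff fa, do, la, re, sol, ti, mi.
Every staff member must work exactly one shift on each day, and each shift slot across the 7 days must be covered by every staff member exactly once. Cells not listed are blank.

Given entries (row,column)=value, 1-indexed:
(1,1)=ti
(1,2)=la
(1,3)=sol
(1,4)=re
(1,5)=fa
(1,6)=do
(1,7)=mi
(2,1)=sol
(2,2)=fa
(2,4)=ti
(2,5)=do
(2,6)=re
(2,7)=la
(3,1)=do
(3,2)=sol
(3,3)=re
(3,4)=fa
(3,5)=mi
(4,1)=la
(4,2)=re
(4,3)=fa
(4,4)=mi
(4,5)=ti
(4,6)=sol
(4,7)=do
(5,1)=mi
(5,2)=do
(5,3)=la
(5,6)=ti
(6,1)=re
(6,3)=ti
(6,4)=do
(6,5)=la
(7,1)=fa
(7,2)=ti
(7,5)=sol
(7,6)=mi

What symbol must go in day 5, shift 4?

sol

Day 5 already has {do, la, ti, mi} and shift 4 already has {fa, do, re, ti, mi}, so day 5, shift 4 must be sol.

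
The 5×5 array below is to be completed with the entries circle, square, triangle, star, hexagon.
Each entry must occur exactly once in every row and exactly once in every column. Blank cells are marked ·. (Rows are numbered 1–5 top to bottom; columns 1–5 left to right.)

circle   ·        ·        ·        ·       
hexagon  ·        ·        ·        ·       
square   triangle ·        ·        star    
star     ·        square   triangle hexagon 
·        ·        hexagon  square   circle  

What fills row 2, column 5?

Row 3, column 3: row 3 has {square, triangle, star} and column 3 has {square, hexagon}, leaving only circle.
Row 3, column 4: row 3 has {circle, square, triangle, star} and column 4 has {square, triangle}, leaving only hexagon.
Row 1, column 4: row 1 has {circle} and column 4 has {square, triangle, hexagon}, leaving only star.
Row 1, column 3: row 1 has {circle, star} and column 3 has {circle, square, hexagon}, leaving only triangle.
Row 1, column 5: row 1 has {circle, triangle, star} and column 5 has {circle, star, hexagon}, leaving only square.
Row 2 already has {hexagon} and column 5 already has {circle, square, star, hexagon}, so row 2, column 5 must be triangle.

triangle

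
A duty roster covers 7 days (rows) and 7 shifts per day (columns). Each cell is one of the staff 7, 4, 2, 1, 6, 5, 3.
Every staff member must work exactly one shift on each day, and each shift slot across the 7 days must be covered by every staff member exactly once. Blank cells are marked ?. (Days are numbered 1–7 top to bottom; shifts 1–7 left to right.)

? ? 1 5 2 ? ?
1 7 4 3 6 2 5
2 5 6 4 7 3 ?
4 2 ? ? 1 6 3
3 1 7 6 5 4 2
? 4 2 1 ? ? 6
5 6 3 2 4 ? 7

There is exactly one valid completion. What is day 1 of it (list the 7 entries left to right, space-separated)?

6 3 1 5 2 7 4

Day 1, shift 2: day 1 has {2, 1, 5} and shift 2 has {7, 4, 2, 1, 6, 5}, leaving only 3.
Day 1, shift 6: day 1 has {2, 1, 5, 3} and shift 6 has {4, 2, 6, 3}, leaving only 7.
Day 1, shift 1: day 1 has {7, 2, 1, 5, 3} and shift 1 has {4, 2, 1, 5, 3}, leaving only 6.
Day 1, shift 7: day 1 has {7, 2, 1, 6, 5, 3} and shift 7 has {7, 2, 6, 5, 3}, leaving only 4.
So day 1 reads: 6 3 1 5 2 7 4.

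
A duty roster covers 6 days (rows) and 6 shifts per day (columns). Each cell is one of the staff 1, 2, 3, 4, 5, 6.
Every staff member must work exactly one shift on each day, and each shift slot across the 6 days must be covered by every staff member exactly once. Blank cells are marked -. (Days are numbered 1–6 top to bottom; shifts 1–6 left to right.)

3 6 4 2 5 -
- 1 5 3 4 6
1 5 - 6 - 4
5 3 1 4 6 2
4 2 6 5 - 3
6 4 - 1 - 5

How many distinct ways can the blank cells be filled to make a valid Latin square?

Day 1, shift 6: eliminating its day and shift leaves {1}.
Day 2, shift 1: eliminating its day and shift leaves {2}.
Day 3, shift 3: eliminating its day and shift leaves {2, 3}.
Day 3, shift 5: eliminating its day and shift leaves {2, 3}.
Day 5, shift 5: eliminating its day and shift leaves {1}.
Day 6, shift 3: eliminating its day and shift leaves {2, 3}.
Day 6, shift 5: eliminating its day and shift leaves {2, 3}.
Enumerating the assignments across these blanks that avoid any day or shift repeat gives 2 completions.

2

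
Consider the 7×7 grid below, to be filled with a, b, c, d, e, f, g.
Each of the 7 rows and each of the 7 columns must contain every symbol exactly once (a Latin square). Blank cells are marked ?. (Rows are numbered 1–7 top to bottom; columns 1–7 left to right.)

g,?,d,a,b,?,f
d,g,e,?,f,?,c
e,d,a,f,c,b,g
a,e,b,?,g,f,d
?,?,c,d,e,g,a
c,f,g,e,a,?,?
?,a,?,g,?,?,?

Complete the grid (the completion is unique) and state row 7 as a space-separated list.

Row 7, column 3: row 7 has {a, g} and column 3 has {a, b, c, d, e, g}, leaving only f.
Row 7, column 1: row 7 has {a, f, g} and column 1 has {a, c, d, e, g}, leaving only b.
Row 7, column 5: row 7 has {a, b, f, g} and column 5 has {a, b, c, e, f, g}, leaving only d.
Row 7, column 7: row 7 has {a, b, d, f, g} and column 7 has {a, c, d, f, g}, leaving only e.
Row 7, column 6: row 7 has {a, b, d, e, f, g} and column 6 has {b, f, g}, leaving only c.
So row 7 reads: b a f g d c e.

b a f g d c e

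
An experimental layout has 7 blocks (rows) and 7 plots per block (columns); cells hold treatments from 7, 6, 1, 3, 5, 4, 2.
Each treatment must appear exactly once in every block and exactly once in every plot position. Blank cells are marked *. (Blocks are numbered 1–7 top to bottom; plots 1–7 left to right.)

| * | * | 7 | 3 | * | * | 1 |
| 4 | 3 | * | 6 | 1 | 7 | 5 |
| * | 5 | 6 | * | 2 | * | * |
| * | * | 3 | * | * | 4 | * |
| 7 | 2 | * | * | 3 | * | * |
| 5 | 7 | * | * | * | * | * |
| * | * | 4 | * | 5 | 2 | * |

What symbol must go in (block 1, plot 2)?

4

Block 2, plot 3: block 2 has {7, 6, 1, 3, 5, 4} and plot 3 has {7, 6, 3, 4}, leaving only 2.
Block 6, plot 3: block 6 has {7, 5} and plot 3 has {7, 6, 3, 4, 2}, leaving only 1.
Block 5, plot 3: block 5 has {7, 3, 2} and plot 3 has {7, 6, 1, 3, 4, 2}, leaving only 5.
Block 1, plot 2 is narrowed to {6, 4}.
If it were 6, then block 7, plot 2 would be left with no valid symbol.
So block 1, plot 2 must be 4.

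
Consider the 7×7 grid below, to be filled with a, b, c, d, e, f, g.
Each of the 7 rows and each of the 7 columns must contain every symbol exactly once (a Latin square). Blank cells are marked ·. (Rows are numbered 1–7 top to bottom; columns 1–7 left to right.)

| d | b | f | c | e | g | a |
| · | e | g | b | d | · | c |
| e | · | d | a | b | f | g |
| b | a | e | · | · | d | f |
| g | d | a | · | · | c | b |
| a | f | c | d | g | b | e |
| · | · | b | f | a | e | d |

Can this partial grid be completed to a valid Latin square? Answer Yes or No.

No row or column among the givens repeats a symbol, and propagating forced cells runs into no contradiction.
One valid completion exists (for instance, d b f c e g a / f e g b d a c / e c d a b f g / b a e g c d f / g d a e f c b / a f c d g b e / c g b f a e d).

Yes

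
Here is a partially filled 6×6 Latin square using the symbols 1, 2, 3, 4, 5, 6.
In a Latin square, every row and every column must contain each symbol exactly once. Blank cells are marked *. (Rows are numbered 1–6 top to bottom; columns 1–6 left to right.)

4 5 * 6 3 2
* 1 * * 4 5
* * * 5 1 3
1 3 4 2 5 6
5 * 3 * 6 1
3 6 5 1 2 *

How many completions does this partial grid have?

Row 1, column 3: eliminating its row and column leaves {1}.
Row 2, column 1: eliminating its row and column leaves {2, 6}.
Row 2, column 3: eliminating its row and column leaves {2, 6}.
Row 2, column 4: eliminating its row and column leaves {3}.
Row 3, column 1: eliminating its row and column leaves {2, 6}.
Row 3, column 2: eliminating its row and column leaves {2, 4}.
Row 3, column 3: eliminating its row and column leaves {2, 6}.
Row 5, column 2: eliminating its row and column leaves {2, 4}.
Row 5, column 4: eliminating its row and column leaves {4}.
Row 6, column 6: eliminating its row and column leaves {4}.
Enumerating the assignments across these blanks that avoid any row or column repeat gives 2 completions.

2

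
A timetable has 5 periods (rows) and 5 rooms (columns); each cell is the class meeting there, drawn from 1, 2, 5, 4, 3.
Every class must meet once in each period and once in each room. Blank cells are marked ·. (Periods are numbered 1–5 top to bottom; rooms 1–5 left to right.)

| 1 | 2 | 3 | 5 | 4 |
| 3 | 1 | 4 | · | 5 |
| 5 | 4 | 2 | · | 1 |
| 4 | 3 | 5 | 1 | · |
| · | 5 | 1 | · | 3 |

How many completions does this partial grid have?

1

Period 2, room 4: eliminating its period and room leaves {2}.
Period 3, room 4: eliminating its period and room leaves {3}.
Period 4, room 5: eliminating its period and room leaves {2}.
Period 5, room 1: eliminating its period and room leaves {2}.
Period 5, room 4: eliminating its period and room leaves {2, 4}.
Only one assignment across all blanks avoids any period or room repeat, giving 1 completion.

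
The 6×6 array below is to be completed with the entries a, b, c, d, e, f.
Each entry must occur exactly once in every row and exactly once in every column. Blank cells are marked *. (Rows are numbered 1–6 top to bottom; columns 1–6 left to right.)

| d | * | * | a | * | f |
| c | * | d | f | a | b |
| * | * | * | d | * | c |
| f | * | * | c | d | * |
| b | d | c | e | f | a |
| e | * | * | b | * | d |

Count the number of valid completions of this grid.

3

Row 1, column 2: eliminating its row and column leaves {b, c, e}.
Row 1, column 3: eliminating its row and column leaves {b, e}.
Row 1, column 5: eliminating its row and column leaves {b, c, e}.
Row 2, column 2: eliminating its row and column leaves {e}.
Row 3, column 1: eliminating its row and column leaves {a}.
Row 3, column 2: eliminating its row and column leaves {a, b, e, f}.
Row 3, column 3: eliminating its row and column leaves {a, b, e, f}.
Row 3, column 5: eliminating its row and column leaves {b, e}.
Row 4, column 2: eliminating its row and column leaves {a, b, e}.
Row 4, column 3: eliminating its row and column leaves {a, b, e}.
Row 4, column 6: eliminating its row and column leaves {e}.
Row 6, column 2: eliminating its row and column leaves {a, c, f}.
Row 6, column 3: eliminating its row and column leaves {a, f}.
Row 6, column 5: eliminating its row and column leaves {c}.
Enumerating the assignments across these blanks that avoid any row or column repeat gives 3 completions.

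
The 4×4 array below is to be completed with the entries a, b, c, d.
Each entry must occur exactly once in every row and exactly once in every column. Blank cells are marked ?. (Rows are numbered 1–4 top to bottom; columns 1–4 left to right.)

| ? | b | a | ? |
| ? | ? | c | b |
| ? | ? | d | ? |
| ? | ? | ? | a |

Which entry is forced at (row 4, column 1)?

d

Row 3, column 4: row 3 has {d} and column 4 has {a, b}, leaving only c.
Row 1, column 4: row 1 has {a, b} and column 4 has {a, b, c}, leaving only d.
Row 1, column 1: row 1 has {a, b, d} and column 1 has {}, leaving only c.
Row 3, column 2: row 3 has {c, d} and column 2 has {b}, leaving only a.
Row 2, column 2: row 2 has {b, c} and column 2 has {a, b}, leaving only d.
Row 2, column 1: row 2 has {b, c, d} and column 1 has {c}, leaving only a.
Row 3, column 1: row 3 has {a, c, d} and column 1 has {a, c}, leaving only b.
Row 4 already has {a} and column 1 already has {a, b, c}, so row 4, column 1 must be d.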